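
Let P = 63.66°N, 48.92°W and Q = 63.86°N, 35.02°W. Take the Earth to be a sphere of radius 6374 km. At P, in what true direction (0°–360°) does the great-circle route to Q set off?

θ = atan2( sin Δλ·cos φ₂ ,  cos φ₁ sin φ₂ − sin φ₁ cos φ₂ cos Δλ )
  = atan2(+0.1058, +0.0151) = 81.91°

81.9°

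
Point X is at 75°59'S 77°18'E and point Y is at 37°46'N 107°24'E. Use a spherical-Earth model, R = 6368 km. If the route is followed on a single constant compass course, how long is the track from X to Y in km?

12862 km

Δψ = ln[tan(π/4+φ₂/2)/tan(π/4+φ₁/2)] = +2.8090;  Δφ = +1.9853 rad,  Δλ = +0.5253 rad
q = Δφ/Δψ = 0.7068
d = R·√(Δφ² + q²Δλ²) = 6368·2.01974 = 12862 km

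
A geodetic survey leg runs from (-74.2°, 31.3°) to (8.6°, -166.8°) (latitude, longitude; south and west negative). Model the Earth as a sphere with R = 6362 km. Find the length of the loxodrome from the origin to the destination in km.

Δψ = ln[tan(π/4+φ₂/2)/tan(π/4+φ₁/2)] = +2.1257;  Δφ = +1.4451 rad,  Δλ = +2.8257 rad
q = Δφ/Δψ = 0.6798
d = R·√(Δφ² + q²Δλ²) = 6362·2.40392 = 15294 km

15294 km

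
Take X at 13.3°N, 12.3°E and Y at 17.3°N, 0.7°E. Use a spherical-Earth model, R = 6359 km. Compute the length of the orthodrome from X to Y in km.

1318 km

cos σ = sin φ₁ sin φ₂ + cos φ₁ cos φ₂ cos Δλ
      = sin(13.30°)sin(17.30°) + cos(13.30°)cos(17.30°)cos(-11.60°) = 0.9786
σ = 11.878° → d = Rσ = 6359·0.20732 = 1318 km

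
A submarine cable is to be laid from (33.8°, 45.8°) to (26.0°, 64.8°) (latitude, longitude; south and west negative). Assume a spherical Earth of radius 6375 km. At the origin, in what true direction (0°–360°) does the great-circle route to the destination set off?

θ = atan2( sin Δλ·cos φ₂ ,  cos φ₁ sin φ₂ − sin φ₁ cos φ₂ cos Δλ )
  = atan2(+0.2926, -0.1085) = 110.34°

110.3°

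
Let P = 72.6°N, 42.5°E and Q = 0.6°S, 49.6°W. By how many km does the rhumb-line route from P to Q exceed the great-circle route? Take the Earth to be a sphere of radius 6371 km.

550 km

Great circle: cos σ = sin φ₁ sin φ₂ + cos φ₁ cos φ₂ cos Δλ,  σ = 1.5917 rad → d_gc = 10141.0 km
Rhumb line: Δψ = -1.8876, q = Δφ/Δψ = 0.6768, d_rh = R√(Δφ²+q²Δλ²) = 10690.8 km
Excess = 10690.8 − 10141.0 = 549.8 ≈ 550 km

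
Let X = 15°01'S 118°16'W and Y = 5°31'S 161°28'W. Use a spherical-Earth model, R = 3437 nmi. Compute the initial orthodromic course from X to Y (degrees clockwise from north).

277.9°

θ = atan2( sin Δλ·cos φ₂ ,  cos φ₁ sin φ₂ − sin φ₁ cos φ₂ cos Δλ )
  = atan2(-0.6814, +0.0951) = 277.95°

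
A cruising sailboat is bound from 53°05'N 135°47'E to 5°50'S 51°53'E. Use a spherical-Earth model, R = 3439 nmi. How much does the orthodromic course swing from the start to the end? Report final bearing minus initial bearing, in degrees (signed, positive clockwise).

At departure: θ₁ = atan2(sin Δλ cos φ₂, cos φ₁ sin φ₂ − sin φ₁ cos φ₂ cos Δλ) = 261.63°
At arrival: θ₂ = atan2(sin Δλ cos φ₁, −cos φ₂ sin φ₁ + sin φ₂ cos φ₁ cos Δλ) = 216.68°
Δθ = θ₂ − θ₁ = -44.9°

-44.9°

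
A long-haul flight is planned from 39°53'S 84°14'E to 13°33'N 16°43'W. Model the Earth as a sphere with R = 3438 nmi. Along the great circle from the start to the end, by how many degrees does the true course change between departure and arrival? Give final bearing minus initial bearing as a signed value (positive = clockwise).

Initial bearing θ₁ = atan2(sin Δλ cos φ₂, cos φ₁ sin φ₂ − sin φ₁ cos φ₂ cos Δλ) = 273.68°
Final bearing θ₂ = (initial bearing from the destination back to the start) + 180° = 308.03°
Δθ = θ₂ − θ₁ = +34.4°

+34.4°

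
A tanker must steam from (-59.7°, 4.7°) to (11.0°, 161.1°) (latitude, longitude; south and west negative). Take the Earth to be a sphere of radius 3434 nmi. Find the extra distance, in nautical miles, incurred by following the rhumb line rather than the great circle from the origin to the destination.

Great circle: cos σ = sin φ₁ sin φ₂ + cos φ₁ cos φ₂ cos Δλ,  σ = 2.2377 rad → d_gc = 7684.4 nmi
Rhumb line: Δψ = +1.4997, q = Δφ/Δψ = 0.8228, d_rh = R√(Δφ²+q²Δλ²) = 8800.0 nmi
Excess = 8800.0 − 7684.4 = 1115.6 ≈ 1116 nmi

1116 nmi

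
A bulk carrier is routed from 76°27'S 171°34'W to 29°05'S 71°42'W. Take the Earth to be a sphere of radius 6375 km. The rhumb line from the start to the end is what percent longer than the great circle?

9.4%

Great circle: σ = 1.1180 rad → d_gc = Rσ = 7127.4 km
Rhumb: Δφ = +0.8267, Δλ = +1.7430, Δψ = +1.5994, q = Δφ/Δψ = 0.5169 → d_rh = R√(Δφ²+q²Δλ²) = 7795.0 km
Excess = (7795.0 − 7127.4) / 7127.4 = 667.6 / 7127.4 = 9.37% ≈ 9.4%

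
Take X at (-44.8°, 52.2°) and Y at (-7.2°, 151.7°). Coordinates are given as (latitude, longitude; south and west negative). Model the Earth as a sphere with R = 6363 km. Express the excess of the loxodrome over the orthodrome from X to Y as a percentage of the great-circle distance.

3.5%

Great circle: σ = 1.5987 rad → d_gc = Rσ = 10172.4 km
Rhumb: Δφ = +0.6562, Δλ = +1.7366, Δψ = +0.7504, q = Δφ/Δψ = 0.8745 → d_rh = R√(Δφ²+q²Δλ²) = 10526.5 km
Excess = (10526.5 − 10172.4) / 10172.4 = 354.1 / 10172.4 = 3.48% ≈ 3.5%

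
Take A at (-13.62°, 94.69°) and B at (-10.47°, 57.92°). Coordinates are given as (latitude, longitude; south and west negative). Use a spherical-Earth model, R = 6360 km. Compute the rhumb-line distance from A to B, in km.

Δψ = ln[tan(π/4+φ₂/2)/tan(π/4+φ₁/2)] = +0.0562;  Δφ = +0.0550 rad,  Δλ = -0.6418 rad
q = Δφ/Δψ = 0.9778
d = R·√(Δφ² + q²Δλ²) = 6360·0.62995 = 4006 km

4006 km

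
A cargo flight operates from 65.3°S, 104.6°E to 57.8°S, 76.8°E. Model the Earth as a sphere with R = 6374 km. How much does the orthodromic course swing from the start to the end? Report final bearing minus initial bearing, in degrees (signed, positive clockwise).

Initial bearing θ₁ = atan2(sin Δλ cos φ₂, cos φ₁ sin φ₂ − sin φ₁ cos φ₂ cos Δλ) = 286.72°
Final bearing θ₂ = (initial bearing from the destination back to the start) + 180° = 311.32°
Δθ = θ₂ − θ₁ = +24.6°

+24.6°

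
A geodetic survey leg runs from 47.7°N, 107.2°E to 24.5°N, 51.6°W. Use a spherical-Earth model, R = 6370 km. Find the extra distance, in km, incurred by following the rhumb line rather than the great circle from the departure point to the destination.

Great circle: cos σ = sin φ₁ sin φ₂ + cos φ₁ cos φ₂ cos Δλ,  σ = 1.8382 rad → d_gc = 11709.47 km
Rhumb line: Δψ = -0.5084, q = Δφ/Δψ = 0.7965, d_rh = R√(Δφ²+q²Δλ²) = 14296.00 km
Excess = 14296.00 − 11709.47 = 2586.53 ≈ 2587 km

2587 km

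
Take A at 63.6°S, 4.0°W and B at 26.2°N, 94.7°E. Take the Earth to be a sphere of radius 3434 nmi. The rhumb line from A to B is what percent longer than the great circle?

Great circle: σ = 2.0441 rad → d_gc = Rσ = 7019.4 nmi
Rhumb: Δφ = +1.5673, Δλ = +1.7226, Δψ = +1.9242, q = Δφ/Δψ = 0.8145 → d_rh = R√(Δφ²+q²Δλ²) = 7223.8 nmi
Excess = (7223.8 − 7019.4) / 7019.4 = 204.4 / 7019.4 = 2.91% ≈ 2.9%

2.9%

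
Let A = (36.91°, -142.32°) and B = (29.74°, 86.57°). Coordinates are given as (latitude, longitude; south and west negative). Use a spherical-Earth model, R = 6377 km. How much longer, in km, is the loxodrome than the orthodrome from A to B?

Great circle: cos σ = sin φ₁ sin φ₂ + cos φ₁ cos φ₂ cos Δλ,  σ = 1.7300 rad → d_gc = 11032.4 km
Rhumb line: Δψ = -0.1499, q = Δφ/Δψ = 0.8346, d_rh = R√(Δφ²+q²Δλ²) = 12204.3 km
Excess = 12204.3 − 11032.4 = 1171.9 ≈ 1172 km

1172 km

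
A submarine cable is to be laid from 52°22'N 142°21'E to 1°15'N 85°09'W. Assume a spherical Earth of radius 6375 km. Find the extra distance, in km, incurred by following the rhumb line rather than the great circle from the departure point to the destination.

1102 km

Great circle: cos σ = sin φ₁ sin φ₂ + cos φ₁ cos φ₂ cos Δλ,  σ = 1.9770 rad → d_gc = 12603.5 km
Rhumb line: Δψ = -1.0548, q = Δφ/Δψ = 0.8458, d_rh = R√(Δφ²+q²Δλ²) = 13705.4 km
Excess = 13705.4 − 12603.5 = 1101.9 ≈ 1102 km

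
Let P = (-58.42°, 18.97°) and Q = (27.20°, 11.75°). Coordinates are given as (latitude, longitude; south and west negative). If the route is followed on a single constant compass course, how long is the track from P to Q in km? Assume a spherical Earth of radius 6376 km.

9552 km

Δψ = ln[tan(π/4+φ₂/2)/tan(π/4+φ₁/2)] = +1.7567;  Δφ = +1.4944 rad,  Δλ = -0.1260 rad
q = Δφ/Δψ = 0.8507
d = R·√(Δφ² + q²Δλ²) = 6376·1.49819 = 9552 km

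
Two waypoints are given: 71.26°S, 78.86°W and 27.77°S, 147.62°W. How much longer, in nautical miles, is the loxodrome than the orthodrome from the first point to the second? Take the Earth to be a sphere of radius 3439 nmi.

133 nmi

Great circle: cos σ = sin φ₁ sin φ₂ + cos φ₁ cos φ₂ cos Δλ,  σ = 0.9954 rad → d_gc = 3423.02 nmi
Rhumb line: Δψ = +1.2969, q = Δφ/Δψ = 0.5853, d_rh = R√(Δφ²+q²Δλ²) = 3556.49 nmi
Excess = 3556.49 − 3423.02 = 133.47 ≈ 133 nmi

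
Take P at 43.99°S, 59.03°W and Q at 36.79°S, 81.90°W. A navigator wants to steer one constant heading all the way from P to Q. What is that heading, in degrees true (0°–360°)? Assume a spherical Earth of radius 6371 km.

Meridional parts: M(φ₁)=-0.8567, M(φ₂)=-0.6914 → ΔM = +0.1653;  Δλ = -0.3992 rad
tan C = Δλ / ΔM = -2.4154 → C = 292.49°

292.5°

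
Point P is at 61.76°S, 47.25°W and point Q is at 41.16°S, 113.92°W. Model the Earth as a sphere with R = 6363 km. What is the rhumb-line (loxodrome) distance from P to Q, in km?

Δψ = ln[tan(π/4+φ₂/2)/tan(π/4+φ₁/2)] = +0.5905;  Δφ = +0.3595 rad,  Δλ = -1.1636 rad
q = Δφ/Δψ = 0.6088
d = R·√(Δφ² + q²Δλ²) = 6363·0.79446 = 5055 km

5055 km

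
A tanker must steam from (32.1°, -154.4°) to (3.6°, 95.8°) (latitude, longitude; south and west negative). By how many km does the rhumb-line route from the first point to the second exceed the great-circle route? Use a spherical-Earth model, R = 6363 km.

268 km

Great circle: cos σ = sin φ₁ sin φ₂ + cos φ₁ cos φ₂ cos Δλ,  σ = 1.8266 rad → d_gc = 11622.6 km
Rhumb line: Δψ = -0.5292, q = Δφ/Δψ = 0.9399, d_rh = R√(Δφ²+q²Δλ²) = 11890.2 km
Excess = 11890.2 − 11622.6 = 267.6 ≈ 268 km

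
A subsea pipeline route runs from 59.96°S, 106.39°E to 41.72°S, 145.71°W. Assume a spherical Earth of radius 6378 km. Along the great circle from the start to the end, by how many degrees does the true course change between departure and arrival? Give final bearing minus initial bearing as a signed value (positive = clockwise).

-94.3°

At departure: θ₁ = atan2(sin Δλ cos φ₂, cos φ₁ sin φ₂ − sin φ₁ cos φ₂ cos Δλ) = 126.82°
At arrival: θ₂ = atan2(sin Δλ cos φ₁, −cos φ₂ sin φ₁ + sin φ₂ cos φ₁ cos Δλ) = 32.47°
Δθ = θ₂ − θ₁ = -94.3°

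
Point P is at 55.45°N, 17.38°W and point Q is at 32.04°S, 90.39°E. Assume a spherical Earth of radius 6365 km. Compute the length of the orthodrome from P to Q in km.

13965 km

cos σ = sin φ₁ sin φ₂ + cos φ₁ cos φ₂ cos Δλ
      = sin(55.45°)sin(-32.04°) + cos(55.45°)cos(-32.04°)cos(107.77°) = -0.5837
σ = 125.709° → d = Rσ = 6365·2.19403 = 13965 km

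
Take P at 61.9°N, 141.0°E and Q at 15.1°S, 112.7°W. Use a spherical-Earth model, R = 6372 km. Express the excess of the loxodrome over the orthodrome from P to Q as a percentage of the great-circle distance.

4.4%

Great circle: σ = 1.9363 rad → d_gc = Rσ = 12338.2 km
Rhumb: Δφ = -1.3439, Δλ = +1.8553, Δψ = -1.6519, q = Δφ/Δψ = 0.8135 → d_rh = R√(Δφ²+q²Δλ²) = 12877.4 km
Excess = (12877.4 − 12338.2) / 12338.2 = 539.2 / 12338.2 = 4.37% ≈ 4.4%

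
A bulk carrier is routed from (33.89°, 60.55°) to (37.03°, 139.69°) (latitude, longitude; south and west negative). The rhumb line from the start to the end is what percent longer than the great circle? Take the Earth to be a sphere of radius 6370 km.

Great circle: σ = 1.0921 rad → d_gc = Rσ = 6956.4 km
Rhumb: Δφ = +0.0548, Δλ = +1.3813, Δψ = +0.0673, q = Δφ/Δψ = 0.8143 → d_rh = R√(Δφ²+q²Δλ²) = 7173.3 km
Excess = (7173.3 − 6956.4) / 6956.4 = 216.9 / 6956.4 = 3.12% ≈ 3.1%

3.1%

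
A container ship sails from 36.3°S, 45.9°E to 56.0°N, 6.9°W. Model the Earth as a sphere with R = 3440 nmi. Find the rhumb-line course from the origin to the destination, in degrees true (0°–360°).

333.7°

Meridional parts: M(φ₁)=-0.6808, M(φ₂)=+1.1851 → ΔM = +1.8658;  Δλ = -0.9215 rad
tan C = Δλ / ΔM = -0.4939 → C = 333.71°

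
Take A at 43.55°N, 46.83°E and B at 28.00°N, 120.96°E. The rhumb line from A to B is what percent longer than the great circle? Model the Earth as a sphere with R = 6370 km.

Great circle: σ = 1.0490 rad → d_gc = Rσ = 6682.0 km
Rhumb: Δφ = -0.2714, Δλ = +1.2938, Δψ = -0.3366, q = Δφ/Δψ = 0.8062 → d_rh = R√(Δφ²+q²Δλ²) = 6865.7 km
Excess = (6865.7 − 6682.0) / 6682.0 = 183.7 / 6682.0 = 2.749% ≈ 2.7%

2.7%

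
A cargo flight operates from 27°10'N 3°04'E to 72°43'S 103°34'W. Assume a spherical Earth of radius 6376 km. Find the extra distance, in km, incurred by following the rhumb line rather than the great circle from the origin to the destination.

677 km

Great circle: cos σ = sin φ₁ sin φ₂ + cos φ₁ cos φ₂ cos Δλ,  σ = 2.1079 rad → d_gc = 13439.8 km
Rhumb line: Δψ = -2.3770, q = Δφ/Δψ = 0.7334, d_rh = R√(Δφ²+q²Δλ²) = 14116.9 km
Excess = 14116.9 − 13439.8 = 677.1 ≈ 677 km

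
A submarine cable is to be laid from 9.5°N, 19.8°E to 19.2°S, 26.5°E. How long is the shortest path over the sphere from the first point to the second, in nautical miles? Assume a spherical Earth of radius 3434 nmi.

cos σ = sin φ₁ sin φ₂ + cos φ₁ cos φ₂ cos Δλ
      = sin(9.50°)sin(-19.20°) + cos(9.50°)cos(-19.20°)cos(6.70°) = 0.8708
σ = 29.450° → d = Rσ = 3434·0.51400 = 1765 nmi

1765 nmi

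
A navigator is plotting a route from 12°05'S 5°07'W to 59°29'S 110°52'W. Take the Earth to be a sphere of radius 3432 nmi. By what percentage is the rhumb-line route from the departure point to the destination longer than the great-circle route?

6.9%

Great circle: σ = 1.5252 rad → d_gc = Rσ = 5234.6 nmi
Rhumb: Δφ = -0.8273, Δλ = -1.8457, Δψ = -1.0866, q = Δφ/Δψ = 0.7614 → d_rh = R√(Δφ²+q²Δλ²) = 5596.5 nmi
Excess = (5596.5 − 5234.6) / 5234.6 = 361.9 / 5234.6 = 6.91% ≈ 6.9%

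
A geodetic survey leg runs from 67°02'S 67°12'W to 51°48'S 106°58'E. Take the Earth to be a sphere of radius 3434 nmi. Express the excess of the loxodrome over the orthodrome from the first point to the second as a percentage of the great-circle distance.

Great circle: σ = 1.0661 rad → d_gc = Rσ = 3661.1 nmi
Rhumb: Δφ = +0.2659, Δλ = +3.0398, Δψ = +0.5333, q = Δφ/Δψ = 0.4985 → d_rh = R√(Δφ²+q²Δλ²) = 5283.5 nmi
Excess = (5283.5 − 3661.1) / 3661.1 = 1622.4 / 3661.1 = 44.31% ≈ 44.3%

44.3%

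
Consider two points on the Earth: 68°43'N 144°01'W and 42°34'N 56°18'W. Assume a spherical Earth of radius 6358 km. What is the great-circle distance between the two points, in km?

cos σ = sin φ₁ sin φ₂ + cos φ₁ cos φ₂ cos Δλ
      = sin(68.72°)sin(42.57°) + cos(68.72°)cos(42.57°)cos(87.72°) = 0.6410
σ = 50.136° → d = Rσ = 6358·0.87504 = 5564 km

5564 km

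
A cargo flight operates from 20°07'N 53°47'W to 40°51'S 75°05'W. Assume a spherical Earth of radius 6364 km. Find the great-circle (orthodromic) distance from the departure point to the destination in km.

Haversine: a = sin²(Δφ/2)+cos φ₁ cos φ₂ sin²(Δλ/2) = 0.28160;  σ = 2·atan2(√a,√(1−a))
σ = 64.100° → d = Rσ = 6364·1.11876 = 7120 km

7120 km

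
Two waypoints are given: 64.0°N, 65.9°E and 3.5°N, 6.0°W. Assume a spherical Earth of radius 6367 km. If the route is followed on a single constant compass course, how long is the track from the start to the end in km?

9015 km

Rhumb course C = atan2(Δλ, Δψ) with Δψ = ln[tan(π/4+φ₂/2)/tan(π/4+φ₁/2)] = -1.4048, Δλ = -1.2549 → C = 221.77°
d = R·|Δφ| / |cos C| = 6367·1.05592 / 0.74577 = 9015 km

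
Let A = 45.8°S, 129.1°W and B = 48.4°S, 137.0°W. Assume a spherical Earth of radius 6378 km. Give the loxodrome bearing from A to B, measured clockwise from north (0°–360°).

Δψ = ln[tan(π/4+φ₂/2)/tan(π/4+φ₁/2)] = -0.0667
Δλ = -0.1379 rad (taken the short way round)
course = atan2(Δλ, Δψ) = 244.19°

244.2°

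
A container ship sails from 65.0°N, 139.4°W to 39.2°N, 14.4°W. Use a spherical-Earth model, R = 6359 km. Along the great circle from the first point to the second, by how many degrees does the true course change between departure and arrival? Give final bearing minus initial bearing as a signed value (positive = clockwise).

+114.5°

At departure: θ₁ = atan2(sin Δλ cos φ₂, cos φ₁ sin φ₂ − sin φ₁ cos φ₂ cos Δλ) = 43.46°
At arrival: θ₂ = atan2(sin Δλ cos φ₁, −cos φ₂ sin φ₁ + sin φ₂ cos φ₁ cos Δλ) = 157.97°
Δθ = θ₂ − θ₁ = +114.5°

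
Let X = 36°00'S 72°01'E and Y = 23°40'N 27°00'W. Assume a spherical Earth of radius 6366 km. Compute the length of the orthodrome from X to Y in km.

Haversine: a = sin²(Δφ/2)+cos φ₁ cos φ₂ sin²(Δλ/2) = 0.67604;  σ = 2·atan2(√a,√(1−a))
σ = 110.614° → d = Rσ = 6366·1.93058 = 12290 km

12290 km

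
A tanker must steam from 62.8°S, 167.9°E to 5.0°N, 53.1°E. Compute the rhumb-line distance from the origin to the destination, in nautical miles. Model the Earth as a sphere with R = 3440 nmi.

6774 nmi

Rhumb course C = atan2(Δλ, Δψ) with Δψ = ln[tan(π/4+φ₂/2)/tan(π/4+φ₁/2)] = +1.5065, Δλ = -2.0036 → C = 306.94°
d = R·|Δφ| / |cos C| = 3440·1.18333 / 0.60096 = 6774 nmi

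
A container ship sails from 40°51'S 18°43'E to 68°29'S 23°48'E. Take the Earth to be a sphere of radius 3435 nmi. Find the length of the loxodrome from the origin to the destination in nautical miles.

1665 nmi

Δψ = ln[tan(π/4+φ₂/2)/tan(π/4+φ₁/2)] = -0.8783;  Δφ = -0.4823 rad,  Δλ = +0.0887 rad
q = Δφ/Δψ = 0.5491
d = R·√(Δφ² + q²Δλ²) = 3435·0.48475 = 1665 nmi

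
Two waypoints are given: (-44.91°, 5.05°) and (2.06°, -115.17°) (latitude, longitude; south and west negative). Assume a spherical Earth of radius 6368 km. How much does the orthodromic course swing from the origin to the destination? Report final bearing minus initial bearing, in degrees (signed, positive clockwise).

Initial bearing θ₁ = atan2(sin Δλ cos φ₂, cos φ₁ sin φ₂ − sin φ₁ cos φ₂ cos Δλ) = 249.11°
Final bearing θ₂ = (initial bearing from the destination back to the start) + 180° = 318.54°
Δθ = θ₂ − θ₁ = +69.4°

+69.4°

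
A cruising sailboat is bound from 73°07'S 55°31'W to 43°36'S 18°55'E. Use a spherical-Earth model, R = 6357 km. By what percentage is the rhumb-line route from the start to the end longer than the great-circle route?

5.5%

Great circle: σ = 0.7723 rad → d_gc = Rσ = 4909.3 km
Rhumb: Δφ = +0.5152, Δλ = +1.2991, Δψ = +1.0605, q = Δφ/Δψ = 0.4858 → d_rh = R√(Δφ²+q²Δλ²) = 5178.6 km
Excess = (5178.6 − 4909.3) / 4909.3 = 269.3 / 4909.3 = 5.49% ≈ 5.5%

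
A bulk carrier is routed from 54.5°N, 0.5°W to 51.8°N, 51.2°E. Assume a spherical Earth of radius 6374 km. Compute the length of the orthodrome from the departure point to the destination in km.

Haversine: a = sin²(Δφ/2)+cos φ₁ cos φ₂ sin²(Δλ/2) = 0.06883;  σ = 2·atan2(√a,√(1−a))
σ = 30.419° → d = Rσ = 6374·0.53091 = 3384 km

3384 km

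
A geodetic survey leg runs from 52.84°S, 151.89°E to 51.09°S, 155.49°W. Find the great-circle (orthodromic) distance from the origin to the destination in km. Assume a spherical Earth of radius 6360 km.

Haversine: a = sin²(Δφ/2)+cos φ₁ cos φ₂ sin²(Δλ/2) = 0.07477;  σ = 2·atan2(√a,√(1−a))
σ = 31.737° → d = Rσ = 6360·0.55392 = 3523 km

3523 km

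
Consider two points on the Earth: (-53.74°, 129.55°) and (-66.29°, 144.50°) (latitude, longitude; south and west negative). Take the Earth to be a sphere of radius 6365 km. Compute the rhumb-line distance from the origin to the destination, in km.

1617 km

Δψ = ln[tan(π/4+φ₂/2)/tan(π/4+φ₁/2)] = -0.4446;  Δφ = -0.2190 rad,  Δλ = +0.2609 rad
q = Δφ/Δψ = 0.4927
d = R·√(Δφ² + q²Δλ²) = 6365·0.25398 = 1617 km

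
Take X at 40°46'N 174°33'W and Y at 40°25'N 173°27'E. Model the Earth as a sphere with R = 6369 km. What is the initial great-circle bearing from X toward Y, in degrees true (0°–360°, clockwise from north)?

N = sin Δλ·cos φ₂ = -0.1583;  D = cos φ₁ sin φ₂ − sin φ₁ cos φ₂ cos Δλ = +0.0048
initial course = atan2(N, D) = 271.72°

271.7°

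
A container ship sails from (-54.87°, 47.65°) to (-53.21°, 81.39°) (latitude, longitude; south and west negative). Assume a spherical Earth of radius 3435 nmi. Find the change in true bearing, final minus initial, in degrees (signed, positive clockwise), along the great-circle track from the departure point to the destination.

-27.6°

At departure: θ₁ = atan2(sin Δλ cos φ₂, cos φ₁ sin φ₂ − sin φ₁ cos φ₂ cos Δλ) = 99.14°
At arrival: θ₂ = atan2(sin Δλ cos φ₁, −cos φ₂ sin φ₁ + sin φ₂ cos φ₁ cos Δλ) = 71.56°
Δθ = θ₂ − θ₁ = -27.6°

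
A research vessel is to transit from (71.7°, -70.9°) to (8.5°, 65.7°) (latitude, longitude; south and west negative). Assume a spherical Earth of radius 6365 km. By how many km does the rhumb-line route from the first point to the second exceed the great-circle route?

Great circle: cos σ = sin φ₁ sin φ₂ + cos φ₁ cos φ₂ cos Δλ,  σ = 1.6562 rad → d_gc = 10541.71 km
Rhumb line: Δψ = -1.6770, q = Δφ/Δψ = 0.6577, d_rh = R√(Δφ²+q²Δλ²) = 12203.17 km
Excess = 12203.17 − 10541.71 = 1661.46 ≈ 1661 km

1661 km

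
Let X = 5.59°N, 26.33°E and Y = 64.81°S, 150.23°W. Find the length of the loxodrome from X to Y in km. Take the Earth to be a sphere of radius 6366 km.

17005 km

Rhumb course C = atan2(Δλ, Δψ) with Δψ = ln[tan(π/4+φ₂/2)/tan(π/4+φ₁/2)] = -1.5964, Δλ = -3.0816 → C = 242.61°
d = R·|Δφ| / |cos C| = 6366·1.22871 / 0.45998 = 17005 km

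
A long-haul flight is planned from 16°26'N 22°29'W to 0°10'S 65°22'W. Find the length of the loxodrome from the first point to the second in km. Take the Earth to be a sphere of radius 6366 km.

5049 km

Δψ = ln[tan(π/4+φ₂/2)/tan(π/4+φ₁/2)] = -0.2937;  Δφ = -0.2897 rad,  Δλ = -0.7485 rad
q = Δφ/Δψ = 0.9863
d = R·√(Δφ² + q²Δλ²) = 6366·0.79304 = 5049 km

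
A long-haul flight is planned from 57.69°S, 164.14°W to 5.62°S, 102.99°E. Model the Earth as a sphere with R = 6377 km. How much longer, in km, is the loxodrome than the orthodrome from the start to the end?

Great circle: cos σ = sin φ₁ sin φ₂ + cos φ₁ cos φ₂ cos Δλ,  σ = 1.5146 rad → d_gc = 9658.8 km
Rhumb line: Δψ = +1.1407, q = Δφ/Δψ = 0.7967, d_rh = R√(Δφ²+q²Δλ²) = 10069.5 km
Excess = 10069.5 − 9658.8 = 410.7 ≈ 411 km

411 km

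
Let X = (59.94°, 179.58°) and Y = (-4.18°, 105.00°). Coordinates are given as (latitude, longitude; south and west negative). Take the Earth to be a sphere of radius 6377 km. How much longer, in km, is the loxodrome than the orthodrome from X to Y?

Great circle: cos σ = sin φ₁ sin φ₂ + cos φ₁ cos φ₂ cos Δλ,  σ = 1.5010 rad → d_gc = 9571.8 km
Rhumb line: Δψ = -1.3879, q = Δφ/Δψ = 0.8063, d_rh = R√(Δφ²+q²Δλ²) = 9784.1 km
Excess = 9784.1 − 9571.8 = 212.3 ≈ 212 km

212 km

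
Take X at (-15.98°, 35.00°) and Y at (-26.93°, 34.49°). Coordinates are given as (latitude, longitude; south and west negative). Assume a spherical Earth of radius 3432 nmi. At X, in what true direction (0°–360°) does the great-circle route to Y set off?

θ = atan2( sin Δλ·cos φ₂ ,  cos φ₁ sin φ₂ − sin φ₁ cos φ₂ cos Δλ )
  = atan2(-0.0079, -0.1900) = 182.39°

182.4°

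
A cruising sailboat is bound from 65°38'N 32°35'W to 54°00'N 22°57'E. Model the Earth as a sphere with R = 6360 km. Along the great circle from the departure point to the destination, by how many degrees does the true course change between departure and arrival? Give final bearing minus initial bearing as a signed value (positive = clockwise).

+49.2°

At departure: θ₁ = atan2(sin Δλ cos φ₂, cos φ₁ sin φ₂ − sin φ₁ cos φ₂ cos Δλ) = 86.37°
At arrival: θ₂ = atan2(sin Δλ cos φ₁, −cos φ₂ sin φ₁ + sin φ₂ cos φ₁ cos Δλ) = 135.53°
Δθ = θ₂ − θ₁ = +49.2°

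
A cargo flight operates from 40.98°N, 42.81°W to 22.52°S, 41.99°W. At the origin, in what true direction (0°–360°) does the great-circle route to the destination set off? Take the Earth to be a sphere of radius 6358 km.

N = sin Δλ·cos φ₂ = +0.0132;  D = cos φ₁ sin φ₂ − sin φ₁ cos φ₂ cos Δλ = -0.8949
initial course = atan2(N, D) = 179.15°

179.2°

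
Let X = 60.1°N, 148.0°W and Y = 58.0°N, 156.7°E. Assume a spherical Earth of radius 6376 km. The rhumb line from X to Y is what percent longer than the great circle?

3.0%

Great circle: σ = 0.4831 rad → d_gc = Rσ = 3080.4 km
Rhumb: Δφ = -0.0367, Δλ = -0.9652, Δψ = -0.0713, q = Δφ/Δψ = 0.5141 → d_rh = R√(Δφ²+q²Δλ²) = 3172.3 km
Excess = (3172.3 − 3080.4) / 3080.4 = 91.9 / 3080.4 = 2.98% ≈ 3.0%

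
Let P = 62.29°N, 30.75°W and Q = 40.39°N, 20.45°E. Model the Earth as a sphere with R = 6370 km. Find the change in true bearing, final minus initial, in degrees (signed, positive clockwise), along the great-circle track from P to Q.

At departure: θ₁ = atan2(sin Δλ cos φ₂, cos φ₁ sin φ₂ − sin φ₁ cos φ₂ cos Δλ) = 101.54°
At arrival: θ₂ = atan2(sin Δλ cos φ₁, −cos φ₂ sin φ₁ + sin φ₂ cos φ₁ cos Δλ) = 143.26°
Δθ = θ₂ − θ₁ = +41.7°

+41.7°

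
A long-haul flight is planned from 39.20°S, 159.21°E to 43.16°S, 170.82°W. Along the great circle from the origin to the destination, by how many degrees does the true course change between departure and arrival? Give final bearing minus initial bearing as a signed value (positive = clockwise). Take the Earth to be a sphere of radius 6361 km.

-20.0°

Initial bearing θ₁ = atan2(sin Δλ cos φ₂, cos φ₁ sin φ₂ − sin φ₁ cos φ₂ cos Δλ) = 109.73°
Final bearing θ₂ = (initial bearing from the destination back to the start) + 180° = 89.73°
Δθ = θ₂ − θ₁ = -20.0°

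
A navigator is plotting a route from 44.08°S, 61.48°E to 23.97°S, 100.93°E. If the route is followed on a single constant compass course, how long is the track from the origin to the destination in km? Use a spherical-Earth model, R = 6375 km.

Rhumb course C = atan2(Δλ, Δψ) with Δψ = ln[tan(π/4+φ₂/2)/tan(π/4+φ₁/2)] = +0.4277, Δλ = +0.6885 → C = 58.15°
d = R·|Δφ| / |cos C| = 6375·0.35099 / 0.52768 = 4240 km

4240 km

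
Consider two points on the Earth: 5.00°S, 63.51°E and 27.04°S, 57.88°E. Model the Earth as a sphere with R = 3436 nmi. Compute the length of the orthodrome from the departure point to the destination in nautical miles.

1360 nmi

cos σ = sin φ₁ sin φ₂ + cos φ₁ cos φ₂ cos Δλ
      = sin(-5.00°)sin(-27.04°) + cos(-5.00°)cos(-27.04°)cos(-5.63°) = 0.9226
σ = 22.685° → d = Rσ = 3436·0.39592 = 1360 nmi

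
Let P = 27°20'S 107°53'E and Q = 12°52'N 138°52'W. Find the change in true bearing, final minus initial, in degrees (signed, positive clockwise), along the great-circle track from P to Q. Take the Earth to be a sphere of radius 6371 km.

Initial bearing θ₁ = atan2(sin Δλ cos φ₂, cos φ₁ sin φ₂ − sin φ₁ cos φ₂ cos Δλ) = 88.65°
Final bearing θ₂ = (initial bearing from the destination back to the start) + 180° = 65.64°
Δθ = θ₂ − θ₁ = -23.0°

-23.0°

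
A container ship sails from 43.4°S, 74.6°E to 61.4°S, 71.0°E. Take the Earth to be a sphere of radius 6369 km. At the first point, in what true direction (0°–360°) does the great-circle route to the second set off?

185.5°

θ = atan2( sin Δλ·cos φ₂ ,  cos φ₁ sin φ₂ − sin φ₁ cos φ₂ cos Δλ )
  = atan2(-0.0301, -0.3097) = 185.54°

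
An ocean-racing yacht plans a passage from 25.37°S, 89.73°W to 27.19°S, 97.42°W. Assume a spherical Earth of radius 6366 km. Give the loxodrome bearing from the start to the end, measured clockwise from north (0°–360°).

255.2°

Δψ = ln[tan(π/4+φ₂/2)/tan(π/4+φ₁/2)] = -0.0354
Δλ = -0.1342 rad (taken the short way round)
course = atan2(Δλ, Δψ) = 255.21°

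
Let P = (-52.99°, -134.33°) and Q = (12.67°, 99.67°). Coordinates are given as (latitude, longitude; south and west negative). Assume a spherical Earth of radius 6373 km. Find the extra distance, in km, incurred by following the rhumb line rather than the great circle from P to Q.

712 km

Great circle: cos σ = sin φ₁ sin φ₂ + cos φ₁ cos φ₂ cos Δλ,  σ = 2.1181 rad → d_gc = 13498.4 km
Rhumb line: Δψ = +1.3175, q = Δφ/Δψ = 0.8698, d_rh = R√(Δφ²+q²Δλ²) = 14210.8 km
Excess = 14210.8 − 13498.4 = 712.4 ≈ 712 km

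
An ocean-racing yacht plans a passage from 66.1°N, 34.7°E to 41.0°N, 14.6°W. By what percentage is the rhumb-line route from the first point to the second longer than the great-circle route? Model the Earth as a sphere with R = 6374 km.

2.1%

Great circle: σ = 0.6448 rad → d_gc = Rσ = 4110.2 km
Rhumb: Δφ = -0.4381, Δλ = -0.8604, Δψ = -0.7670, q = Δφ/Δψ = 0.5712 → d_rh = R√(Δφ²+q²Δλ²) = 4196.4 km
Excess = (4196.4 − 4110.2) / 4110.2 = 86.2 / 4110.2 = 2.10% ≈ 2.1%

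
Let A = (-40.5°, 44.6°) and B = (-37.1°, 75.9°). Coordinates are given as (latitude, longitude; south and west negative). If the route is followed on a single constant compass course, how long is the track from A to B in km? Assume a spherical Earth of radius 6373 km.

2739 km

Rhumb course C = atan2(Δλ, Δψ) with Δψ = ln[tan(π/4+φ₂/2)/tan(π/4+φ₁/2)] = +0.0762, Δλ = +0.5463 → C = 82.06°
d = R·|Δφ| / |cos C| = 6373·0.05934 / 0.13809 = 2739 km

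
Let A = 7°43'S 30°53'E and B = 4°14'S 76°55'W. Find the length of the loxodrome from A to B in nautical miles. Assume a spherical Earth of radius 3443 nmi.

Δψ = ln[tan(π/4+φ₂/2)/tan(π/4+φ₁/2)] = +0.0611;  Δφ = +0.0608 rad,  Δλ = -1.8815 rad
q = Δφ/Δψ = 0.9944
d = R·√(Δφ² + q²Δλ²) = 3443·1.87194 = 6445 nmi

6445 nmi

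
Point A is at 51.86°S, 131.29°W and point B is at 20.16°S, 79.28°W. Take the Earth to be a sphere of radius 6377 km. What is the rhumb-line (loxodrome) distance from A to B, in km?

Rhumb course C = atan2(Δλ, Δψ) with Δψ = ln[tan(π/4+φ₂/2)/tan(π/4+φ₁/2)] = +0.7028, Δλ = +0.9077 → C = 52.25°
d = R·|Δφ| / |cos C| = 6377·0.55327 / 0.61221 = 5763 km

5763 km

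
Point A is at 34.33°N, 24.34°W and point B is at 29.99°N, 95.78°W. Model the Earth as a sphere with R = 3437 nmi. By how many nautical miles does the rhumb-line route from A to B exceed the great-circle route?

Great circle: cos σ = sin φ₁ sin φ₂ + cos φ₁ cos φ₂ cos Δλ,  σ = 1.0361 rad → d_gc = 3561.18 nmi
Rhumb line: Δψ = -0.0895, q = Δφ/Δψ = 0.8462, d_rh = R√(Δφ²+q²Δλ²) = 3635.71 nmi
Excess = 3635.71 − 3561.18 = 74.53 ≈ 75 nmi

75 nmi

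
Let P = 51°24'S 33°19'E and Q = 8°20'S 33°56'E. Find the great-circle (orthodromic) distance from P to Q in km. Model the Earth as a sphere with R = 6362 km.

4782 km

cos σ = sin φ₁ sin φ₂ + cos φ₁ cos φ₂ cos Δλ
      = sin(-51.40°)sin(-8.33°) + cos(-51.40°)cos(-8.33°)cos(0.62°) = 0.7305
σ = 43.070° → d = Rσ = 6362·0.75171 = 4782 km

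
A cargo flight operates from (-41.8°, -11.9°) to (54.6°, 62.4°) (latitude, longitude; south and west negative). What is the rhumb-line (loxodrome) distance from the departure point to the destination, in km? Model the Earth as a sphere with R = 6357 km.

Rhumb course C = atan2(Δλ, Δψ) with Δψ = ln[tan(π/4+φ₂/2)/tan(π/4+φ₁/2)] = +1.9466, Δλ = +1.2968 → C = 33.67°
d = R·|Δφ| / |cos C| = 6357·1.68250 / 0.83224 = 12852 km

12852 km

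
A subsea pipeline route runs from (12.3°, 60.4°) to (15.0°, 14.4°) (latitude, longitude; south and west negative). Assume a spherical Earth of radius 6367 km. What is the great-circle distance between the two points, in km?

4968 km

cos σ = sin φ₁ sin φ₂ + cos φ₁ cos φ₂ cos Δλ
      = sin(12.30°)sin(15.00°) + cos(12.30°)cos(15.00°)cos(-46.00°) = 0.7107
σ = 44.706° → d = Rσ = 6367·0.78027 = 4968 km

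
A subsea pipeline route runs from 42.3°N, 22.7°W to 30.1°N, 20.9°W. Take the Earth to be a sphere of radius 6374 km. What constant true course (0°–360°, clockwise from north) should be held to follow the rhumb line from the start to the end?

173.2°

Meridional parts: M(φ₁)=+0.8162, M(φ₂)=+0.5513 → ΔM = -0.2649;  Δλ = +0.0314 rad
tan C = Δλ / ΔM = -0.1186 → C = 173.24°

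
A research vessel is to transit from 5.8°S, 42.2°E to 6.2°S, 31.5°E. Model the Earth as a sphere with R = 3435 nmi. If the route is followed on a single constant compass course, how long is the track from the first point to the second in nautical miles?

Δψ = ln[tan(π/4+φ₂/2)/tan(π/4+φ₁/2)] = -0.0070;  Δφ = -0.0070 rad,  Δλ = -0.1868 rad
q = Δφ/Δψ = 0.9945
d = R·√(Δφ² + q²Δλ²) = 3435·0.18586 = 638 nmi

638 nmi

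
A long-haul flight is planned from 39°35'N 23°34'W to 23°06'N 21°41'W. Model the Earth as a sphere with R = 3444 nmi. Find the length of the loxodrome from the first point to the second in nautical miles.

995 nmi

Δψ = ln[tan(π/4+φ₂/2)/tan(π/4+φ₁/2)] = -0.3389;  Δφ = -0.2877 rad,  Δλ = +0.0329 rad
q = Δφ/Δψ = 0.8489
d = R·√(Δφ² + q²Δλ²) = 3444·0.28904 = 995 nmi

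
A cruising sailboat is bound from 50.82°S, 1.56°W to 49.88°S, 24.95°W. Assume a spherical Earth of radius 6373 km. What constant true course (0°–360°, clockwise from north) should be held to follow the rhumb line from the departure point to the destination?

Δψ = ln[tan(π/4+φ₂/2)/tan(π/4+φ₁/2)] = +0.0257
Δλ = -0.4082 rad (taken the short way round)
course = atan2(Δλ, Δψ) = 273.60°

273.6°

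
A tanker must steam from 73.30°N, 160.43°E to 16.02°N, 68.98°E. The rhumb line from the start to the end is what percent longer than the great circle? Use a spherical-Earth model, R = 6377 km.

Great circle: σ = 1.3105 rad → d_gc = Rσ = 8357.2 km
Rhumb: Δφ = -0.9997, Δλ = -1.5961, Δψ = -1.6355, q = Δφ/Δψ = 0.6113 → d_rh = R√(Δφ²+q²Δλ²) = 8907.9 km
Excess = (8907.9 − 8357.2) / 8357.2 = 550.7 / 8357.2 = 6.59% ≈ 6.6%

6.6%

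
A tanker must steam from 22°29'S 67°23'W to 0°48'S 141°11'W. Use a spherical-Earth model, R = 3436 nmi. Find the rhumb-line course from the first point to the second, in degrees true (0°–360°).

Meridional parts: M(φ₁)=-0.4029, M(φ₂)=-0.0140 → ΔM = +0.3889;  Δλ = -1.2881 rad
tan C = Δλ / ΔM = -3.3119 → C = 286.80°

286.8°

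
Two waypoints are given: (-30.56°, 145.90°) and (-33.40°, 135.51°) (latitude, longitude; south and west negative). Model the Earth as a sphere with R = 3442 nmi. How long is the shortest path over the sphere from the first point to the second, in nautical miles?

556 nmi

Haversine: a = sin²(Δφ/2)+cos φ₁ cos φ₂ sin²(Δλ/2) = 0.00651;  σ = 2·atan2(√a,√(1−a))
σ = 9.254° → d = Rσ = 3442·0.16152 = 556 nmi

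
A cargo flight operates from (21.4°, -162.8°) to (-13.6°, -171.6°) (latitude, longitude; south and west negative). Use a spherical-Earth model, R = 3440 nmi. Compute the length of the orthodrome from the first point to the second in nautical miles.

2164 nmi

cos σ = sin φ₁ sin φ₂ + cos φ₁ cos φ₂ cos Δλ
      = sin(21.40°)sin(-13.60°) + cos(21.40°)cos(-13.60°)cos(-8.80°) = 0.8085
σ = 36.050° → d = Rσ = 3440·0.62920 = 2164 nmi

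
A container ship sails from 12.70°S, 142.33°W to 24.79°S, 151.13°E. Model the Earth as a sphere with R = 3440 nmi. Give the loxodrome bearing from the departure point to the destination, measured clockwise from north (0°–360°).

259.1°

Meridional parts: M(φ₁)=-0.2235, M(φ₂)=-0.4468 → ΔM = -0.2233;  Δλ = -1.1613 rad
tan C = Δλ / ΔM = +5.1999 → C = 259.11°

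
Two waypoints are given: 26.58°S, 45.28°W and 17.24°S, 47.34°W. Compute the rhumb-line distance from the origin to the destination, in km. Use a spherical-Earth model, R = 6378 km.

Δψ = ln[tan(π/4+φ₂/2)/tan(π/4+φ₁/2)] = +0.1760;  Δφ = +0.1630 rad,  Δλ = -0.0360 rad
q = Δφ/Δψ = 0.9264
d = R·√(Δφ² + q²Δλ²) = 6378·0.16638 = 1061 km

1061 km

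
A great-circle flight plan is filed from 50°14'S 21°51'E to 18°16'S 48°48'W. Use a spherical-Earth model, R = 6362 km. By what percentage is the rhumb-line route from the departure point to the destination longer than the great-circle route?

2.4%

Great circle: σ = 1.1128 rad → d_gc = Rσ = 7079.4 km
Rhumb: Δφ = +0.5579, Δλ = -1.2331, Δψ = +0.6927, q = Δφ/Δψ = 0.8055 → d_rh = R√(Δφ²+q²Δλ²) = 7247.4 km
Excess = (7247.4 − 7079.4) / 7079.4 = 168.0 / 7079.4 = 2.37% ≈ 2.4%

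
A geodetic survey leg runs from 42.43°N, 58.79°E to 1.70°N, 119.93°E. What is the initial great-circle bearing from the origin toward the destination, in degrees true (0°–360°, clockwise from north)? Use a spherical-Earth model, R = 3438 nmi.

N = sin Δλ·cos φ₂ = +0.8754;  D = cos φ₁ sin φ₂ − sin φ₁ cos φ₂ cos Δλ = -0.3036
initial course = atan2(N, D) = 109.13°

109.1°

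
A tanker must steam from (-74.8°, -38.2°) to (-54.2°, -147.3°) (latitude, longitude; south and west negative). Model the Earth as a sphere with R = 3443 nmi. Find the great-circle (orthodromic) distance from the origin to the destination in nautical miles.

Haversine: a = sin²(Δφ/2)+cos φ₁ cos φ₂ sin²(Δλ/2) = 0.13375;  σ = 2·atan2(√a,√(1−a))
σ = 42.903° → d = Rσ = 3443·0.74880 = 2578 nmi

2578 nmi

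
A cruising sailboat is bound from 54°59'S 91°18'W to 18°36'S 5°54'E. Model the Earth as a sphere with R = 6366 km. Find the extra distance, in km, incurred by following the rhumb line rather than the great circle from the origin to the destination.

Great circle: cos σ = sin φ₁ sin φ₂ + cos φ₁ cos φ₂ cos Δλ,  σ = 1.3765 rad → d_gc = 8762.895 km
Rhumb line: Δψ = +0.8232, q = Δφ/Δψ = 0.7714, d_rh = R√(Δφ²+q²Δλ²) = 9259.401 km
Excess = 9259.401 − 8762.895 = 496.506 ≈ 497 km

497 km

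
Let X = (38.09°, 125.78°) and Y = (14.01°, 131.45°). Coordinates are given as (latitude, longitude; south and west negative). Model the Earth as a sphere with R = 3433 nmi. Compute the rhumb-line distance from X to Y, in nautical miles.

1474 nmi

Δψ = ln[tan(π/4+φ₂/2)/tan(π/4+φ₁/2)] = -0.4730;  Δφ = -0.4203 rad,  Δλ = +0.0990 rad
q = Δφ/Δψ = 0.8886
d = R·√(Δφ² + q²Δλ²) = 3433·0.42938 = 1474 nmi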